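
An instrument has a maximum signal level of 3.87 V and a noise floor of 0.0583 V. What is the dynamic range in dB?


Dynamic range = 20 * log10(Vmax / Vnoise).
DR = 20 * log10(3.87 / 0.0583)
DR = 20 * log10(66.38)
DR = 36.44 dB

36.44 dB


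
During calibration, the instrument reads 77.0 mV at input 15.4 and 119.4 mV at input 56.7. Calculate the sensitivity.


Sensitivity = (y2 - y1) / (x2 - x1).
S = (119.4 - 77.0) / (56.7 - 15.4)
S = 42.4 / 41.3
S = 1.0266 mV/unit

1.0266 mV/unit


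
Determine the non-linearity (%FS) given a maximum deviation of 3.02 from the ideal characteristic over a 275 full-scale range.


Linearity error = (max deviation / full scale) * 100%.
Linearity = (3.02 / 275) * 100
Linearity = 1.098 %FS

1.098 %FS


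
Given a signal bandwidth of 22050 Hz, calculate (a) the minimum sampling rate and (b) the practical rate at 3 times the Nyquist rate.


By Nyquist theorem, fs_min = 2 * fmax.
fs_min = 2 * 22050 = 44100 Hz
Practical rate = 3 * fs_min = 3 * 44100 = 132300 Hz

fs_min = 44100 Hz, fs_practical = 132300 Hz


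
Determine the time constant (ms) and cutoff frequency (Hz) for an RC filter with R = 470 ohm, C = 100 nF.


Time constant: tau = R * C.
tau = 470 * 1.00e-07 = 4.7e-05 s
tau = 0.047 ms
Cutoff frequency: fc = 1 / (2*pi*R*C).
fc = 1 / (2*pi*4.7e-05) = 3386.28 Hz

tau = 0.047 ms, fc = 3386.28 Hz


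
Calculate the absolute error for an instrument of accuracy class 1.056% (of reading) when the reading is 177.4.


Absolute error = (accuracy% / 100) * reading.
Error = (1.056 / 100) * 177.4
Error = 0.01056 * 177.4
Error = 1.8733

1.8733


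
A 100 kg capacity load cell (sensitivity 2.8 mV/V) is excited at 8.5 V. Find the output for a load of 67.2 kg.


Vout = rated_output * Vex * (load / capacity).
Vout = 2.8 * 8.5 * (67.2 / 100)
Vout = 2.8 * 8.5 * 0.672
Vout = 15.994 mV

15.994 mV


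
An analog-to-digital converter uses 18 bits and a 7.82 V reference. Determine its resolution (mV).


The resolution (LSB) of an ADC is Vref / 2^n.
LSB = 7.82 / 2^18
LSB = 7.82 / 262144
LSB = 2.983e-05 V = 0.02983093 mV

0.02983093 mV


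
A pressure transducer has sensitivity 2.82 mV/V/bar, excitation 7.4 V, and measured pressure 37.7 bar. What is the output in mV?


Output = sensitivity * Vex * P.
Vout = 2.82 * 7.4 * 37.7
Vout = 20.868 * 37.7
Vout = 786.72 mV

786.72 mV


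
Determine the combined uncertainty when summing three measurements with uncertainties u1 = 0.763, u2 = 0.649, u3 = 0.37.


For a sum of independent quantities, uc = sqrt(u1^2 + u2^2 + u3^2).
uc = sqrt(0.763^2 + 0.649^2 + 0.37^2)
uc = sqrt(0.582169 + 0.421201 + 0.1369)
uc = 1.0678

1.0678


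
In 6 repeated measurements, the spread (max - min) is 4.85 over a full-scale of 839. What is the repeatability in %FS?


Repeatability = (spread / full scale) * 100%.
R = (4.85 / 839) * 100
R = 0.578 %FS

0.578 %FS


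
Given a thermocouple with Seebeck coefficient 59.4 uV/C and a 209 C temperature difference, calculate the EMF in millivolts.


The thermocouple output V = sensitivity * dT.
V = 59.4 uV/C * 209 C
V = 12414.6 uV
V = 12.415 mV

12.415 mV


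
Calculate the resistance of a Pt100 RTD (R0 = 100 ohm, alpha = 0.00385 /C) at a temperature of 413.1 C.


The RTD equation: Rt = R0 * (1 + alpha * T).
Rt = 100 * (1 + 0.00385 * 413.1)
Rt = 100 * (1 + 1.590435)
Rt = 100 * 2.590435
Rt = 259.044 ohm

259.044 ohm


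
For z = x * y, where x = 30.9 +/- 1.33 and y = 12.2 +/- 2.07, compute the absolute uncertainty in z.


For a product z = x*y, the relative uncertainty is:
uz/z = sqrt((ux/x)^2 + (uy/y)^2)
Relative uncertainties: ux/x = 1.33/30.9 = 0.043042
uy/y = 2.07/12.2 = 0.169672
z = 30.9 * 12.2 = 377.0
uz = 377.0 * sqrt(0.043042^2 + 0.169672^2) = 65.989

65.989


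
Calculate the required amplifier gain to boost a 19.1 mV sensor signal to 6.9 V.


Gain = Vout / Vin (converting to same units).
G = 6.9 V / 19.1 mV
G = 6900.0 mV / 19.1 mV
G = 361.26

361.26


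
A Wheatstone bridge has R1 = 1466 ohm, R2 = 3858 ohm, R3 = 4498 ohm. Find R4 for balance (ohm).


At balance: R1*R4 = R2*R3, so R4 = R2*R3/R1.
R4 = 3858 * 4498 / 1466
R4 = 17353284 / 1466
R4 = 11837.17 ohm

11837.17 ohm


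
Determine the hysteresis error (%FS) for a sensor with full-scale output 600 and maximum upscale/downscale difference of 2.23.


Hysteresis = (max difference / full scale) * 100%.
H = (2.23 / 600) * 100
H = 0.372 %FS

0.372 %FS


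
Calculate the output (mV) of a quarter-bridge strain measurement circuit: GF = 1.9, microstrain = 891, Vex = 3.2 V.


Quarter bridge output: Vout = (GF * epsilon * Vex) / 4.
Vout = (1.9 * 891e-6 * 3.2) / 4
Vout = 0.00541728 / 4 V
Vout = 0.00135432 V = 1.3543 mV

1.3543 mV


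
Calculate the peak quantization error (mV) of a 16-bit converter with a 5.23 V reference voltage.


The maximum quantization error is +/- LSB/2.
LSB = Vref / 2^n = 5.23 / 65536 = 7.98e-05 V
Max error = LSB / 2 = 7.98e-05 / 2 = 3.99e-05 V
Max error = 0.0399 mV

0.0399 mV


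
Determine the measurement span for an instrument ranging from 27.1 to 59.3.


Span = upper range - lower range.
Span = 59.3 - (27.1)
Span = 32.2

32.2


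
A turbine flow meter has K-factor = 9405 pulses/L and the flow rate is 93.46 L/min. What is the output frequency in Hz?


Frequency = K * Q / 60 (converting L/min to L/s).
f = 9405 * 93.46 / 60
f = 878991.3 / 60
f = 14649.85 Hz

14649.85 Hz


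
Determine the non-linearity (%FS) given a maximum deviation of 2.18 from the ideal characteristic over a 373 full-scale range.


Linearity error = (max deviation / full scale) * 100%.
Linearity = (2.18 / 373) * 100
Linearity = 0.584 %FS

0.584 %FS


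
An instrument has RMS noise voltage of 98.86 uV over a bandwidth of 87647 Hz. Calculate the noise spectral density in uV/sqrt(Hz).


Noise spectral density = Vrms / sqrt(BW).
NSD = 98.86 / sqrt(87647)
NSD = 98.86 / 296.0524
NSD = 0.3339 uV/sqrt(Hz)

0.3339 uV/sqrt(Hz)


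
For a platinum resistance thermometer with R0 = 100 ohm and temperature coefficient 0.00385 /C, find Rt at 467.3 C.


The RTD equation: Rt = R0 * (1 + alpha * T).
Rt = 100 * (1 + 0.00385 * 467.3)
Rt = 100 * (1 + 1.799105)
Rt = 100 * 2.799105
Rt = 279.911 ohm

279.911 ohm


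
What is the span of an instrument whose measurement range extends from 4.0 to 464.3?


Span = upper range - lower range.
Span = 464.3 - (4.0)
Span = 460.3

460.3


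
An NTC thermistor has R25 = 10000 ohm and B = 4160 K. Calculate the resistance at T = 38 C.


NTC thermistor equation: Rt = R25 * exp(B * (1/T - 1/T25)).
T in Kelvin: 311.15 K, T25 = 298.15 K
1/T - 1/T25 = 1/311.15 - 1/298.15 = -0.00014013
B * (1/T - 1/T25) = 4160 * -0.00014013 = -0.583
Rt = 10000 * exp(-0.583) = 5582.5 ohm

5582.5 ohm


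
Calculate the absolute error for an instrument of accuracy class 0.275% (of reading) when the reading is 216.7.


Absolute error = (accuracy% / 100) * reading.
Error = (0.275 / 100) * 216.7
Error = 0.00275 * 216.7
Error = 0.5959

0.5959


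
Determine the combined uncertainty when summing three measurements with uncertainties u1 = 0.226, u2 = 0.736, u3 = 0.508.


For a sum of independent quantities, uc = sqrt(u1^2 + u2^2 + u3^2).
uc = sqrt(0.226^2 + 0.736^2 + 0.508^2)
uc = sqrt(0.051076 + 0.541696 + 0.258064)
uc = 0.9224

0.9224


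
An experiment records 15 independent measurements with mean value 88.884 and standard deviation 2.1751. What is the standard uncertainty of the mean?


The standard uncertainty for Type A evaluation is u = s / sqrt(n).
u = 2.1751 / sqrt(15)
u = 2.1751 / 3.873
u = 0.5616

0.5616


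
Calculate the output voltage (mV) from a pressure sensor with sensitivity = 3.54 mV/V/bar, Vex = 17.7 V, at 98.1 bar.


Output = sensitivity * Vex * P.
Vout = 3.54 * 17.7 * 98.1
Vout = 62.658 * 98.1
Vout = 6146.75 mV

6146.75 mV


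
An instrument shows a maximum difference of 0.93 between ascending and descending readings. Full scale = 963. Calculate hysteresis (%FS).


Hysteresis = (max difference / full scale) * 100%.
H = (0.93 / 963) * 100
H = 0.097 %FS

0.097 %FS


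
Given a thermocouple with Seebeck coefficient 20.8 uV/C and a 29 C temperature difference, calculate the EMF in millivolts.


The thermocouple output V = sensitivity * dT.
V = 20.8 uV/C * 29 C
V = 603.2 uV
V = 0.603 mV

0.603 mV


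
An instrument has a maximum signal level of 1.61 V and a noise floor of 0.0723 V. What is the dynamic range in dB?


Dynamic range = 20 * log10(Vmax / Vnoise).
DR = 20 * log10(1.61 / 0.0723)
DR = 20 * log10(22.27)
DR = 26.95 dB

26.95 dB


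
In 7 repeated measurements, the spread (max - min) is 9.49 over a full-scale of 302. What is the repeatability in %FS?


Repeatability = (spread / full scale) * 100%.
R = (9.49 / 302) * 100
R = 3.142 %FS

3.142 %FS


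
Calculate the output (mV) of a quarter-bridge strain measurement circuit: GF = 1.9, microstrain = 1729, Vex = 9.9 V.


Quarter bridge output: Vout = (GF * epsilon * Vex) / 4.
Vout = (1.9 * 1729e-6 * 9.9) / 4
Vout = 0.03252249 / 4 V
Vout = 0.00813062 V = 8.1306 mV

8.1306 mV


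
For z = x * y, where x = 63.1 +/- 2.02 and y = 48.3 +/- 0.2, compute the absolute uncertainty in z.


For a product z = x*y, the relative uncertainty is:
uz/z = sqrt((ux/x)^2 + (uy/y)^2)
Relative uncertainties: ux/x = 2.02/63.1 = 0.032013
uy/y = 0.2/48.3 = 0.004141
z = 63.1 * 48.3 = 3047.7
uz = 3047.7 * sqrt(0.032013^2 + 0.004141^2) = 98.379

98.379


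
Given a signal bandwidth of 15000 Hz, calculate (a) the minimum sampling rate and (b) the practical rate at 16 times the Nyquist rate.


By Nyquist theorem, fs_min = 2 * fmax.
fs_min = 2 * 15000 = 30000 Hz
Practical rate = 16 * fs_min = 16 * 30000 = 480000 Hz

fs_min = 30000 Hz, fs_practical = 480000 Hz


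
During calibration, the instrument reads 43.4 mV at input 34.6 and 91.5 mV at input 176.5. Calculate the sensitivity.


Sensitivity = (y2 - y1) / (x2 - x1).
S = (91.5 - 43.4) / (176.5 - 34.6)
S = 48.1 / 141.9
S = 0.339 mV/unit

0.339 mV/unit


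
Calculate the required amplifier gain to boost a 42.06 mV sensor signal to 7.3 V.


Gain = Vout / Vin (converting to same units).
G = 7.3 V / 42.06 mV
G = 7300.0 mV / 42.06 mV
G = 173.56

173.56


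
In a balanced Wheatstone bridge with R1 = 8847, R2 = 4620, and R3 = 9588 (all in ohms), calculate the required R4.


At balance: R1*R4 = R2*R3, so R4 = R2*R3/R1.
R4 = 4620 * 9588 / 8847
R4 = 44296560 / 8847
R4 = 5006.96 ohm

5006.96 ohm


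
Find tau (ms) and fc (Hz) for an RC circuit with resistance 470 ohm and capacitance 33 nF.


Time constant: tau = R * C.
tau = 470 * 3.30e-08 = 1.551e-05 s
tau = 0.0155 ms
Cutoff frequency: fc = 1 / (2*pi*R*C).
fc = 1 / (2*pi*1.551e-05) = 10261.44 Hz

tau = 0.0155 ms, fc = 10261.44 Hz


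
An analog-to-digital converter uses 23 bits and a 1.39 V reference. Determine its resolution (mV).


The resolution (LSB) of an ADC is Vref / 2^n.
LSB = 1.39 / 2^23
LSB = 1.39 / 8388608
LSB = 1.7e-07 V = 0.0001657 mV

0.0001657 mV


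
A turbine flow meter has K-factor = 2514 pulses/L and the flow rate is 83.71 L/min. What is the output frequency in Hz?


Frequency = K * Q / 60 (converting L/min to L/s).
f = 2514 * 83.71 / 60
f = 210446.94 / 60
f = 3507.45 Hz

3507.45 Hz


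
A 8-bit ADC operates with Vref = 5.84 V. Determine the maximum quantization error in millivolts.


The maximum quantization error is +/- LSB/2.
LSB = Vref / 2^n = 5.84 / 256 = 0.0228125 V
Max error = LSB / 2 = 0.0228125 / 2 = 0.01140625 V
Max error = 11.4062 mV

11.4062 mV


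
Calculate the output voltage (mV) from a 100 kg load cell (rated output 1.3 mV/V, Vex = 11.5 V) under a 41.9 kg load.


Vout = rated_output * Vex * (load / capacity).
Vout = 1.3 * 11.5 * (41.9 / 100)
Vout = 1.3 * 11.5 * 0.419
Vout = 6.264 mV

6.264 mV


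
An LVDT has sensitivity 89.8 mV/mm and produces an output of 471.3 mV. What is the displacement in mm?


Displacement = Vout / sensitivity.
d = 471.3 / 89.8
d = 5.248 mm

5.248 mm


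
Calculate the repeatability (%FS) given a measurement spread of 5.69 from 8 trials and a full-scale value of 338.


Repeatability = (spread / full scale) * 100%.
R = (5.69 / 338) * 100
R = 1.683 %FS

1.683 %FS


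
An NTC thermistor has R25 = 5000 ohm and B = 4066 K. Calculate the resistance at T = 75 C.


NTC thermistor equation: Rt = R25 * exp(B * (1/T - 1/T25)).
T in Kelvin: 348.15 K, T25 = 298.15 K
1/T - 1/T25 = 1/348.15 - 1/298.15 = -0.00048169
B * (1/T - 1/T25) = 4066 * -0.00048169 = -1.9586
Rt = 5000 * exp(-1.9586) = 705.3 ohm

705.3 ohm


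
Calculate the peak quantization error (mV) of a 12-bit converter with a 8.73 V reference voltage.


The maximum quantization error is +/- LSB/2.
LSB = Vref / 2^n = 8.73 / 4096 = 0.00213135 V
Max error = LSB / 2 = 0.00213135 / 2 = 0.00106567 V
Max error = 1.0657 mV

1.0657 mV


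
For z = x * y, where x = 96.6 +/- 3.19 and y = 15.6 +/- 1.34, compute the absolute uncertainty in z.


For a product z = x*y, the relative uncertainty is:
uz/z = sqrt((ux/x)^2 + (uy/y)^2)
Relative uncertainties: ux/x = 3.19/96.6 = 0.033023
uy/y = 1.34/15.6 = 0.085897
z = 96.6 * 15.6 = 1507.0
uz = 1507.0 * sqrt(0.033023^2 + 0.085897^2) = 138.68

138.68


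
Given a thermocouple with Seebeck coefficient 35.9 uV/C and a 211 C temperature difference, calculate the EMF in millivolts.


The thermocouple output V = sensitivity * dT.
V = 35.9 uV/C * 211 C
V = 7574.9 uV
V = 7.575 mV

7.575 mV


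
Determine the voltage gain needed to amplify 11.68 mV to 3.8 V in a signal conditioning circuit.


Gain = Vout / Vin (converting to same units).
G = 3.8 V / 11.68 mV
G = 3800.0 mV / 11.68 mV
G = 325.34

325.34


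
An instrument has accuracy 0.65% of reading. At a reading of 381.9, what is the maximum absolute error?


Absolute error = (accuracy% / 100) * reading.
Error = (0.65 / 100) * 381.9
Error = 0.0065 * 381.9
Error = 2.4824

2.4824


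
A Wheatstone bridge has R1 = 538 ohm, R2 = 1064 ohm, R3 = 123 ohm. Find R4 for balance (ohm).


At balance: R1*R4 = R2*R3, so R4 = R2*R3/R1.
R4 = 1064 * 123 / 538
R4 = 130872 / 538
R4 = 243.26 ohm

243.26 ohm


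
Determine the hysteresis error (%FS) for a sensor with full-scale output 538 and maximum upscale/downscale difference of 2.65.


Hysteresis = (max difference / full scale) * 100%.
H = (2.65 / 538) * 100
H = 0.493 %FS

0.493 %FS


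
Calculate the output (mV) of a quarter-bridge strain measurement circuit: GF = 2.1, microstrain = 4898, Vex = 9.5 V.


Quarter bridge output: Vout = (GF * epsilon * Vex) / 4.
Vout = (2.1 * 4898e-6 * 9.5) / 4
Vout = 0.0977151 / 4 V
Vout = 0.02442878 V = 24.4288 mV

24.4288 mV


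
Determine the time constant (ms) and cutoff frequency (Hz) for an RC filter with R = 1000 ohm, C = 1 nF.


Time constant: tau = R * C.
tau = 1000 * 1.00e-09 = 1e-06 s
tau = 0.001 ms
Cutoff frequency: fc = 1 / (2*pi*R*C).
fc = 1 / (2*pi*1e-06) = 159154.94 Hz

tau = 0.001 ms, fc = 159154.94 Hz


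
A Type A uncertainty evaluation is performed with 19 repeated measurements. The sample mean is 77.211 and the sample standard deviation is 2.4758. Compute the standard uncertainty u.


The standard uncertainty for Type A evaluation is u = s / sqrt(n).
u = 2.4758 / sqrt(19)
u = 2.4758 / 4.3589
u = 0.568

0.568


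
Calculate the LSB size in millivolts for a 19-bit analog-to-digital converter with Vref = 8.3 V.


The resolution (LSB) of an ADC is Vref / 2^n.
LSB = 8.3 / 2^19
LSB = 8.3 / 524288
LSB = 1.583e-05 V = 0.01583099 mV

0.01583099 mV


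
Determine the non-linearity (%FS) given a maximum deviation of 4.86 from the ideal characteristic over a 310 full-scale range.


Linearity error = (max deviation / full scale) * 100%.
Linearity = (4.86 / 310) * 100
Linearity = 1.568 %FS

1.568 %FS


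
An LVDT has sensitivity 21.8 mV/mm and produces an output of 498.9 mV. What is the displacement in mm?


Displacement = Vout / sensitivity.
d = 498.9 / 21.8
d = 22.885 mm

22.885 mm


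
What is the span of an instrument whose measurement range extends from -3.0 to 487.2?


Span = upper range - lower range.
Span = 487.2 - (-3.0)
Span = 490.2

490.2


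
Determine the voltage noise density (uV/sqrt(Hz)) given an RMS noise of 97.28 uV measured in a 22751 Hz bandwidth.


Noise spectral density = Vrms / sqrt(BW).
NSD = 97.28 / sqrt(22751)
NSD = 97.28 / 150.8343
NSD = 0.6449 uV/sqrt(Hz)

0.6449 uV/sqrt(Hz)


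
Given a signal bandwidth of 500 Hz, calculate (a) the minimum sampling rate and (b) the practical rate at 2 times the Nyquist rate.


By Nyquist theorem, fs_min = 2 * fmax.
fs_min = 2 * 500 = 1000 Hz
Practical rate = 2 * fs_min = 2 * 1000 = 2000 Hz

fs_min = 1000 Hz, fs_practical = 2000 Hz


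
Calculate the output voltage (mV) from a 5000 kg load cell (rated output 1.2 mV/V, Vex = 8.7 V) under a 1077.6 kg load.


Vout = rated_output * Vex * (load / capacity).
Vout = 1.2 * 8.7 * (1077.6 / 5000)
Vout = 1.2 * 8.7 * 0.21552
Vout = 2.25 mV

2.25 mV


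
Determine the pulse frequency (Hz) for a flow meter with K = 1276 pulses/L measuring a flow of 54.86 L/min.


Frequency = K * Q / 60 (converting L/min to L/s).
f = 1276 * 54.86 / 60
f = 70001.36 / 60
f = 1166.69 Hz

1166.69 Hz


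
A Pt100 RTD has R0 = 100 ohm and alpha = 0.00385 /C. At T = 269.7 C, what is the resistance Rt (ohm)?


The RTD equation: Rt = R0 * (1 + alpha * T).
Rt = 100 * (1 + 0.00385 * 269.7)
Rt = 100 * (1 + 1.038345)
Rt = 100 * 2.038345
Rt = 203.835 ohm

203.835 ohm


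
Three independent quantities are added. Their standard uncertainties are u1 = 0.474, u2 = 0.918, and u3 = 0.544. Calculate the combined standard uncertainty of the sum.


For a sum of independent quantities, uc = sqrt(u1^2 + u2^2 + u3^2).
uc = sqrt(0.474^2 + 0.918^2 + 0.544^2)
uc = sqrt(0.224676 + 0.842724 + 0.295936)
uc = 1.1676

1.1676


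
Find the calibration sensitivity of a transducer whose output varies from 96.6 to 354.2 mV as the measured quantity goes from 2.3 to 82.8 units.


Sensitivity = (y2 - y1) / (x2 - x1).
S = (354.2 - 96.6) / (82.8 - 2.3)
S = 257.6 / 80.5
S = 3.2 mV/unit

3.2 mV/unit


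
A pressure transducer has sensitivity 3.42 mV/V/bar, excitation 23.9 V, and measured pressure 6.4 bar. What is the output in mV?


Output = sensitivity * Vex * P.
Vout = 3.42 * 23.9 * 6.4
Vout = 81.738 * 6.4
Vout = 523.12 mV

523.12 mV


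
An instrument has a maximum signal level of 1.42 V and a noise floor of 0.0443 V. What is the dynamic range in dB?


Dynamic range = 20 * log10(Vmax / Vnoise).
DR = 20 * log10(1.42 / 0.0443)
DR = 20 * log10(32.05)
DR = 30.12 dB

30.12 dB


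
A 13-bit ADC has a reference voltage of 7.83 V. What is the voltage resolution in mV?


The resolution (LSB) of an ADC is Vref / 2^n.
LSB = 7.83 / 2^13
LSB = 7.83 / 8192
LSB = 0.00095581 V = 0.95581055 mV

0.95581055 mV


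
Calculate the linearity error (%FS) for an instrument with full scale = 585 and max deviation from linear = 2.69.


Linearity error = (max deviation / full scale) * 100%.
Linearity = (2.69 / 585) * 100
Linearity = 0.46 %FS

0.46 %FS


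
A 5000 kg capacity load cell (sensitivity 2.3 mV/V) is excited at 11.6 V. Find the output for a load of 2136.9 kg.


Vout = rated_output * Vex * (load / capacity).
Vout = 2.3 * 11.6 * (2136.9 / 5000)
Vout = 2.3 * 11.6 * 0.42738
Vout = 11.402 mV

11.402 mV


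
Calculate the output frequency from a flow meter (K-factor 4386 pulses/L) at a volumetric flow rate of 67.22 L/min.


Frequency = K * Q / 60 (converting L/min to L/s).
f = 4386 * 67.22 / 60
f = 294826.92 / 60
f = 4913.78 Hz

4913.78 Hz


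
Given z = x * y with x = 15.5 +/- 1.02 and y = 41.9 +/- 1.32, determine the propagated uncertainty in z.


For a product z = x*y, the relative uncertainty is:
uz/z = sqrt((ux/x)^2 + (uy/y)^2)
Relative uncertainties: ux/x = 1.02/15.5 = 0.065806
uy/y = 1.32/41.9 = 0.031504
z = 15.5 * 41.9 = 649.4
uz = 649.4 * sqrt(0.065806^2 + 0.031504^2) = 47.383

47.383


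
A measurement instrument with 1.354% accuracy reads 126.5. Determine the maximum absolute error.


Absolute error = (accuracy% / 100) * reading.
Error = (1.354 / 100) * 126.5
Error = 0.01354 * 126.5
Error = 1.7128

1.7128


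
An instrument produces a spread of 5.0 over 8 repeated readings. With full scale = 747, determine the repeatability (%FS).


Repeatability = (spread / full scale) * 100%.
R = (5.0 / 747) * 100
R = 0.669 %FS

0.669 %FS


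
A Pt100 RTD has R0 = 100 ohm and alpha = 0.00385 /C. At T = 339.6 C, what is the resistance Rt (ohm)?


The RTD equation: Rt = R0 * (1 + alpha * T).
Rt = 100 * (1 + 0.00385 * 339.6)
Rt = 100 * (1 + 1.30746)
Rt = 100 * 2.30746
Rt = 230.746 ohm

230.746 ohm


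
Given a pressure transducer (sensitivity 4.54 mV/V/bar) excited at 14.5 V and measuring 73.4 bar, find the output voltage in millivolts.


Output = sensitivity * Vex * P.
Vout = 4.54 * 14.5 * 73.4
Vout = 65.83 * 73.4
Vout = 4831.92 mV

4831.92 mV


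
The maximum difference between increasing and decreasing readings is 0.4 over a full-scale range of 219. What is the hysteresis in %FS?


Hysteresis = (max difference / full scale) * 100%.
H = (0.4 / 219) * 100
H = 0.183 %FS

0.183 %FS


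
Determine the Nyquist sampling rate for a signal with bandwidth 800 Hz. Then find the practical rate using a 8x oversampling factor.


By Nyquist theorem, fs_min = 2 * fmax.
fs_min = 2 * 800 = 1600 Hz
Practical rate = 8 * fs_min = 8 * 1600 = 12800 Hz

fs_min = 1600 Hz, fs_practical = 12800 Hz


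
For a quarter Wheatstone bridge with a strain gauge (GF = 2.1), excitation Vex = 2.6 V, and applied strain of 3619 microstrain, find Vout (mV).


Quarter bridge output: Vout = (GF * epsilon * Vex) / 4.
Vout = (2.1 * 3619e-6 * 2.6) / 4
Vout = 0.01975974 / 4 V
Vout = 0.00493994 V = 4.9399 mV

4.9399 mV


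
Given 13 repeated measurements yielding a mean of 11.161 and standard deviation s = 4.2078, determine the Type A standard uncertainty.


The standard uncertainty for Type A evaluation is u = s / sqrt(n).
u = 4.2078 / sqrt(13)
u = 4.2078 / 3.6056
u = 1.167

1.167


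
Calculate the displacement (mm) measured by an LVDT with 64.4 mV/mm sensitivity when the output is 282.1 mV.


Displacement = Vout / sensitivity.
d = 282.1 / 64.4
d = 4.38 mm

4.38 mm


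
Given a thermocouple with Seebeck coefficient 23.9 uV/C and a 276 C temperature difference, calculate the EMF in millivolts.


The thermocouple output V = sensitivity * dT.
V = 23.9 uV/C * 276 C
V = 6596.4 uV
V = 6.596 mV

6.596 mV


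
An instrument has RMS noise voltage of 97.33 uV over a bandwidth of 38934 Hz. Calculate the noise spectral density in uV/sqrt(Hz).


Noise spectral density = Vrms / sqrt(BW).
NSD = 97.33 / sqrt(38934)
NSD = 97.33 / 197.317
NSD = 0.4933 uV/sqrt(Hz)

0.4933 uV/sqrt(Hz)


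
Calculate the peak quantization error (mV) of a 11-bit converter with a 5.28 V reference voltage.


The maximum quantization error is +/- LSB/2.
LSB = Vref / 2^n = 5.28 / 2048 = 0.00257813 V
Max error = LSB / 2 = 0.00257813 / 2 = 0.00128906 V
Max error = 1.2891 mV

1.2891 mV


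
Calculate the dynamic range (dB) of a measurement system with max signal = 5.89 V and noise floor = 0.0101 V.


Dynamic range = 20 * log10(Vmax / Vnoise).
DR = 20 * log10(5.89 / 0.0101)
DR = 20 * log10(583.17)
DR = 55.32 dB

55.32 dB


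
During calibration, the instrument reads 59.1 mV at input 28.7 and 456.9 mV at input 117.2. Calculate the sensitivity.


Sensitivity = (y2 - y1) / (x2 - x1).
S = (456.9 - 59.1) / (117.2 - 28.7)
S = 397.8 / 88.5
S = 4.4949 mV/unit

4.4949 mV/unit


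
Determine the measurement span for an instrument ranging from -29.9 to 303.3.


Span = upper range - lower range.
Span = 303.3 - (-29.9)
Span = 333.2

333.2


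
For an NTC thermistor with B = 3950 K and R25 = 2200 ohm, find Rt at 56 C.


NTC thermistor equation: Rt = R25 * exp(B * (1/T - 1/T25)).
T in Kelvin: 329.15 K, T25 = 298.15 K
1/T - 1/T25 = 1/329.15 - 1/298.15 = -0.00031589
B * (1/T - 1/T25) = 3950 * -0.00031589 = -1.2478
Rt = 2200 * exp(-1.2478) = 631.7 ohm

631.7 ohm


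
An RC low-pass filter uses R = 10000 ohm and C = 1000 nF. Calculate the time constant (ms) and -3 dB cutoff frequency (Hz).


Time constant: tau = R * C.
tau = 10000 * 1.00e-06 = 0.01 s
tau = 10.0 ms
Cutoff frequency: fc = 1 / (2*pi*R*C).
fc = 1 / (2*pi*0.01) = 15.92 Hz

tau = 10.0 ms, fc = 15.92 Hz


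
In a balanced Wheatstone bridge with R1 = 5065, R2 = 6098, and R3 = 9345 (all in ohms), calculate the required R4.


At balance: R1*R4 = R2*R3, so R4 = R2*R3/R1.
R4 = 6098 * 9345 / 5065
R4 = 56985810 / 5065
R4 = 11250.9 ohm

11250.9 ohm


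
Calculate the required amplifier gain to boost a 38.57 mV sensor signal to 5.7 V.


Gain = Vout / Vin (converting to same units).
G = 5.7 V / 38.57 mV
G = 5700.0 mV / 38.57 mV
G = 147.78

147.78


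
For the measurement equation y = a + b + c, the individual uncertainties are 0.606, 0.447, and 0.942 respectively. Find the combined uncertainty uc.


For a sum of independent quantities, uc = sqrt(u1^2 + u2^2 + u3^2).
uc = sqrt(0.606^2 + 0.447^2 + 0.942^2)
uc = sqrt(0.367236 + 0.199809 + 0.887364)
uc = 1.206

1.206


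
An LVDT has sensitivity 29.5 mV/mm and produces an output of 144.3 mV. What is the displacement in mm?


Displacement = Vout / sensitivity.
d = 144.3 / 29.5
d = 4.892 mm

4.892 mm


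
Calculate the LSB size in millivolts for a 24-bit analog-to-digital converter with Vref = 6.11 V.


The resolution (LSB) of an ADC is Vref / 2^n.
LSB = 6.11 / 2^24
LSB = 6.11 / 16777216
LSB = 3.6e-07 V = 0.00036418 mV

0.00036418 mV


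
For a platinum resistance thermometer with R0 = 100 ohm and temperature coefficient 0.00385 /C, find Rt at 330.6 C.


The RTD equation: Rt = R0 * (1 + alpha * T).
Rt = 100 * (1 + 0.00385 * 330.6)
Rt = 100 * (1 + 1.27281)
Rt = 100 * 2.27281
Rt = 227.281 ohm

227.281 ohm


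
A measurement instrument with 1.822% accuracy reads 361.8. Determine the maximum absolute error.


Absolute error = (accuracy% / 100) * reading.
Error = (1.822 / 100) * 361.8
Error = 0.01822 * 361.8
Error = 6.592

6.592


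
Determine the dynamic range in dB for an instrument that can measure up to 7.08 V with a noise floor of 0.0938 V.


Dynamic range = 20 * log10(Vmax / Vnoise).
DR = 20 * log10(7.08 / 0.0938)
DR = 20 * log10(75.48)
DR = 37.56 dB

37.56 dB


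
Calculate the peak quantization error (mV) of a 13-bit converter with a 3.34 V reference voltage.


The maximum quantization error is +/- LSB/2.
LSB = Vref / 2^n = 3.34 / 8192 = 0.00040771 V
Max error = LSB / 2 = 0.00040771 / 2 = 0.00020386 V
Max error = 0.2039 mV

0.2039 mV


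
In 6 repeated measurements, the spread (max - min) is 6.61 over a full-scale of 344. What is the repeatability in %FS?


Repeatability = (spread / full scale) * 100%.
R = (6.61 / 344) * 100
R = 1.922 %FS

1.922 %FS


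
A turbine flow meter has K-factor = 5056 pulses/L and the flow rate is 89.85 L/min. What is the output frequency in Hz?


Frequency = K * Q / 60 (converting L/min to L/s).
f = 5056 * 89.85 / 60
f = 454281.6 / 60
f = 7571.36 Hz

7571.36 Hz


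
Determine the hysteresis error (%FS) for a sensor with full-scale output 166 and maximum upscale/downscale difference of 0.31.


Hysteresis = (max difference / full scale) * 100%.
H = (0.31 / 166) * 100
H = 0.187 %FS

0.187 %FS


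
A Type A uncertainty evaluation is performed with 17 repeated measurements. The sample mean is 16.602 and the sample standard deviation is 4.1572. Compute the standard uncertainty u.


The standard uncertainty for Type A evaluation is u = s / sqrt(n).
u = 4.1572 / sqrt(17)
u = 4.1572 / 4.1231
u = 1.0083

1.0083


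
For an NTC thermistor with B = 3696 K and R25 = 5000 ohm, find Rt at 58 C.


NTC thermistor equation: Rt = R25 * exp(B * (1/T - 1/T25)).
T in Kelvin: 331.15 K, T25 = 298.15 K
1/T - 1/T25 = 1/331.15 - 1/298.15 = -0.00033424
B * (1/T - 1/T25) = 3696 * -0.00033424 = -1.2353
Rt = 5000 * exp(-1.2353) = 1453.7 ohm

1453.7 ohm


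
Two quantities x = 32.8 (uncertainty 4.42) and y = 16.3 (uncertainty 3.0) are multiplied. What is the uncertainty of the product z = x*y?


For a product z = x*y, the relative uncertainty is:
uz/z = sqrt((ux/x)^2 + (uy/y)^2)
Relative uncertainties: ux/x = 4.42/32.8 = 0.134756
uy/y = 3.0/16.3 = 0.184049
z = 32.8 * 16.3 = 534.6
uz = 534.6 * sqrt(0.134756^2 + 0.184049^2) = 121.956

121.956


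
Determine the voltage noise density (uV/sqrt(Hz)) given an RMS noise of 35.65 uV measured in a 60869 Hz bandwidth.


Noise spectral density = Vrms / sqrt(BW).
NSD = 35.65 / sqrt(60869)
NSD = 35.65 / 246.7164
NSD = 0.1445 uV/sqrt(Hz)

0.1445 uV/sqrt(Hz)


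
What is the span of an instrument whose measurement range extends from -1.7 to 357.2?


Span = upper range - lower range.
Span = 357.2 - (-1.7)
Span = 358.9

358.9


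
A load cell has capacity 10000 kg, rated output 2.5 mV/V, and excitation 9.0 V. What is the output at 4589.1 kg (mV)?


Vout = rated_output * Vex * (load / capacity).
Vout = 2.5 * 9.0 * (4589.1 / 10000)
Vout = 2.5 * 9.0 * 0.45891
Vout = 10.325 mV

10.325 mV


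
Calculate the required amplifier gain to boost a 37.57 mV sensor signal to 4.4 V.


Gain = Vout / Vin (converting to same units).
G = 4.4 V / 37.57 mV
G = 4400.0 mV / 37.57 mV
G = 117.11

117.11


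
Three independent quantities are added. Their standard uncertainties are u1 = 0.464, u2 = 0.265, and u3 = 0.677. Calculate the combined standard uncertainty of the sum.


For a sum of independent quantities, uc = sqrt(u1^2 + u2^2 + u3^2).
uc = sqrt(0.464^2 + 0.265^2 + 0.677^2)
uc = sqrt(0.215296 + 0.070225 + 0.458329)
uc = 0.8625

0.8625


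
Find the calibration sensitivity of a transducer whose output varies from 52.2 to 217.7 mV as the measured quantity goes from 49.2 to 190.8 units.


Sensitivity = (y2 - y1) / (x2 - x1).
S = (217.7 - 52.2) / (190.8 - 49.2)
S = 165.5 / 141.6
S = 1.1688 mV/unit

1.1688 mV/unit


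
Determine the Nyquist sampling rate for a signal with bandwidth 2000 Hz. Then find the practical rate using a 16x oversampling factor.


By Nyquist theorem, fs_min = 2 * fmax.
fs_min = 2 * 2000 = 4000 Hz
Practical rate = 16 * fs_min = 16 * 4000 = 64000 Hz

fs_min = 4000 Hz, fs_practical = 64000 Hz


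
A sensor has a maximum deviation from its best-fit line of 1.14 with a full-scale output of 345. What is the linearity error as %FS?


Linearity error = (max deviation / full scale) * 100%.
Linearity = (1.14 / 345) * 100
Linearity = 0.33 %FS

0.33 %FS


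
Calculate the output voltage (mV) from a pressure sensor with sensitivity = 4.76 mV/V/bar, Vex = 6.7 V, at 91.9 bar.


Output = sensitivity * Vex * P.
Vout = 4.76 * 6.7 * 91.9
Vout = 31.892 * 91.9
Vout = 2930.87 mV

2930.87 mV


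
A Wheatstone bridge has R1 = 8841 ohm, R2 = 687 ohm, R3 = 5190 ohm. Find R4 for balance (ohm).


At balance: R1*R4 = R2*R3, so R4 = R2*R3/R1.
R4 = 687 * 5190 / 8841
R4 = 3565530 / 8841
R4 = 403.29 ohm

403.29 ohm


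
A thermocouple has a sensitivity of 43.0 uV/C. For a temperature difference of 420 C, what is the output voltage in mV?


The thermocouple output V = sensitivity * dT.
V = 43.0 uV/C * 420 C
V = 18060.0 uV
V = 18.06 mV

18.06 mV


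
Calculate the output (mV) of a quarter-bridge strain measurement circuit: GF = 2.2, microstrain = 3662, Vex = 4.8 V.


Quarter bridge output: Vout = (GF * epsilon * Vex) / 4.
Vout = (2.2 * 3662e-6 * 4.8) / 4
Vout = 0.03867072 / 4 V
Vout = 0.00966768 V = 9.6677 mV

9.6677 mV


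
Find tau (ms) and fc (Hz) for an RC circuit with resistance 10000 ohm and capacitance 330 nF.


Time constant: tau = R * C.
tau = 10000 * 3.30e-07 = 0.0033 s
tau = 3.3 ms
Cutoff frequency: fc = 1 / (2*pi*R*C).
fc = 1 / (2*pi*0.0033) = 48.23 Hz

tau = 3.3 ms, fc = 48.23 Hz


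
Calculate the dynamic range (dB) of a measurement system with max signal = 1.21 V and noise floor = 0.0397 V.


Dynamic range = 20 * log10(Vmax / Vnoise).
DR = 20 * log10(1.21 / 0.0397)
DR = 20 * log10(30.48)
DR = 29.68 dB

29.68 dB


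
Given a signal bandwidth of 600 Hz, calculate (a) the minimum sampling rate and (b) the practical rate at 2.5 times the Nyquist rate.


By Nyquist theorem, fs_min = 2 * fmax.
fs_min = 2 * 600 = 1200 Hz
Practical rate = 2.5 * fs_min = 2.5 * 1200 = 3000 Hz

fs_min = 1200 Hz, fs_practical = 3000 Hz


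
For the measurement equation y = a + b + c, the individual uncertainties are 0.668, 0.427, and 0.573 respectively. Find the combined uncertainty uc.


For a sum of independent quantities, uc = sqrt(u1^2 + u2^2 + u3^2).
uc = sqrt(0.668^2 + 0.427^2 + 0.573^2)
uc = sqrt(0.446224 + 0.182329 + 0.328329)
uc = 0.9782

0.9782


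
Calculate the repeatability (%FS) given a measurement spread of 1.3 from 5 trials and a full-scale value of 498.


Repeatability = (spread / full scale) * 100%.
R = (1.3 / 498) * 100
R = 0.261 %FS

0.261 %FS


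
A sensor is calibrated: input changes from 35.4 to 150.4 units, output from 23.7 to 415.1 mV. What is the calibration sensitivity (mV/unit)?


Sensitivity = (y2 - y1) / (x2 - x1).
S = (415.1 - 23.7) / (150.4 - 35.4)
S = 391.4 / 115.0
S = 3.4035 mV/unit

3.4035 mV/unit


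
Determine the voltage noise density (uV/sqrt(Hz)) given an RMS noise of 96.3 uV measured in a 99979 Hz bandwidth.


Noise spectral density = Vrms / sqrt(BW).
NSD = 96.3 / sqrt(99979)
NSD = 96.3 / 316.1946
NSD = 0.3046 uV/sqrt(Hz)

0.3046 uV/sqrt(Hz)


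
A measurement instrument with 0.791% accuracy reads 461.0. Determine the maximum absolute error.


Absolute error = (accuracy% / 100) * reading.
Error = (0.791 / 100) * 461.0
Error = 0.00791 * 461.0
Error = 3.6465

3.6465


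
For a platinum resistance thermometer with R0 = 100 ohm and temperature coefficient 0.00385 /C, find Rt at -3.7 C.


The RTD equation: Rt = R0 * (1 + alpha * T).
Rt = 100 * (1 + 0.00385 * -3.7)
Rt = 100 * (1 + -0.014245)
Rt = 100 * 0.985755
Rt = 98.576 ohm

98.576 ohm


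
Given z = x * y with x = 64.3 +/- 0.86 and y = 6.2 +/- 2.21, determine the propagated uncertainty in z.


For a product z = x*y, the relative uncertainty is:
uz/z = sqrt((ux/x)^2 + (uy/y)^2)
Relative uncertainties: ux/x = 0.86/64.3 = 0.013375
uy/y = 2.21/6.2 = 0.356452
z = 64.3 * 6.2 = 398.7
uz = 398.7 * sqrt(0.013375^2 + 0.356452^2) = 142.203

142.203


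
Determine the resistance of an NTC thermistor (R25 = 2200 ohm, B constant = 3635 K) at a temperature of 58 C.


NTC thermistor equation: Rt = R25 * exp(B * (1/T - 1/T25)).
T in Kelvin: 331.15 K, T25 = 298.15 K
1/T - 1/T25 = 1/331.15 - 1/298.15 = -0.00033424
B * (1/T - 1/T25) = 3635 * -0.00033424 = -1.215
Rt = 2200 * exp(-1.215) = 652.8 ohm

652.8 ohm


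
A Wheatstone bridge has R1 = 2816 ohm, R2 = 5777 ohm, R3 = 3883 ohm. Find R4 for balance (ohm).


At balance: R1*R4 = R2*R3, so R4 = R2*R3/R1.
R4 = 5777 * 3883 / 2816
R4 = 22432091 / 2816
R4 = 7965.94 ohm

7965.94 ohm


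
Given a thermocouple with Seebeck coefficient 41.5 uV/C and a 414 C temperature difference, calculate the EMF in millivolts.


The thermocouple output V = sensitivity * dT.
V = 41.5 uV/C * 414 C
V = 17181.0 uV
V = 17.181 mV

17.181 mV


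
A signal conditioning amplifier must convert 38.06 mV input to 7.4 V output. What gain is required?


Gain = Vout / Vin (converting to same units).
G = 7.4 V / 38.06 mV
G = 7400.0 mV / 38.06 mV
G = 194.43

194.43


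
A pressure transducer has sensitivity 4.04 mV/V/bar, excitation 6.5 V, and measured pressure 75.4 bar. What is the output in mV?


Output = sensitivity * Vex * P.
Vout = 4.04 * 6.5 * 75.4
Vout = 26.26 * 75.4
Vout = 1980.0 mV

1980.0 mV


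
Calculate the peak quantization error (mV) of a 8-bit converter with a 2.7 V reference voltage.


The maximum quantization error is +/- LSB/2.
LSB = Vref / 2^n = 2.7 / 256 = 0.01054688 V
Max error = LSB / 2 = 0.01054688 / 2 = 0.00527344 V
Max error = 5.2734 mV

5.2734 mV


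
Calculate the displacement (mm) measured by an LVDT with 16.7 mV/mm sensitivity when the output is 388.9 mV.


Displacement = Vout / sensitivity.
d = 388.9 / 16.7
d = 23.287 mm

23.287 mm


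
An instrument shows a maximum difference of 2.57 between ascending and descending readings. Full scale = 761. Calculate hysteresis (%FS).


Hysteresis = (max difference / full scale) * 100%.
H = (2.57 / 761) * 100
H = 0.338 %FS

0.338 %FS


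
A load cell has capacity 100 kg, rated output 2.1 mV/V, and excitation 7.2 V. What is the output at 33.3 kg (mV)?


Vout = rated_output * Vex * (load / capacity).
Vout = 2.1 * 7.2 * (33.3 / 100)
Vout = 2.1 * 7.2 * 0.333
Vout = 5.035 mV

5.035 mV


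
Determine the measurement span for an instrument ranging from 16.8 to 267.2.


Span = upper range - lower range.
Span = 267.2 - (16.8)
Span = 250.4

250.4


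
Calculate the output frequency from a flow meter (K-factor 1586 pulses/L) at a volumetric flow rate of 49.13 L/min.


Frequency = K * Q / 60 (converting L/min to L/s).
f = 1586 * 49.13 / 60
f = 77920.18 / 60
f = 1298.67 Hz

1298.67 Hz


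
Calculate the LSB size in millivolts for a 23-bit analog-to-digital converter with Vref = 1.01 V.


The resolution (LSB) of an ADC is Vref / 2^n.
LSB = 1.01 / 2^23
LSB = 1.01 / 8388608
LSB = 1.2e-07 V = 0.0001204 mV

0.0001204 mV


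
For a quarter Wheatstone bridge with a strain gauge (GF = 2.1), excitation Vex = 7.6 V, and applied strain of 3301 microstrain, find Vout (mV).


Quarter bridge output: Vout = (GF * epsilon * Vex) / 4.
Vout = (2.1 * 3301e-6 * 7.6) / 4
Vout = 0.05268396 / 4 V
Vout = 0.01317099 V = 13.171 mV

13.171 mV


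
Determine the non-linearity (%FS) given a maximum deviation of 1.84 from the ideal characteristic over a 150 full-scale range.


Linearity error = (max deviation / full scale) * 100%.
Linearity = (1.84 / 150) * 100
Linearity = 1.227 %FS

1.227 %FS


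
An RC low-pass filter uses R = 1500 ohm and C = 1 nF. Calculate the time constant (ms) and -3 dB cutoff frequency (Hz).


Time constant: tau = R * C.
tau = 1500 * 1.00e-09 = 1.5e-06 s
tau = 0.0015 ms
Cutoff frequency: fc = 1 / (2*pi*R*C).
fc = 1 / (2*pi*1.5e-06) = 106103.3 Hz

tau = 0.0015 ms, fc = 106103.3 Hz


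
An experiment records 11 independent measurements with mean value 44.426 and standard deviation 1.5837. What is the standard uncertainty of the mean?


The standard uncertainty for Type A evaluation is u = s / sqrt(n).
u = 1.5837 / sqrt(11)
u = 1.5837 / 3.3166
u = 0.4775

0.4775


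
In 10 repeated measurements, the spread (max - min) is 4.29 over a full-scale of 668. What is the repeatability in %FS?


Repeatability = (spread / full scale) * 100%.
R = (4.29 / 668) * 100
R = 0.642 %FS

0.642 %FS


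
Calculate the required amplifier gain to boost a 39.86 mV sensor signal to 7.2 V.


Gain = Vout / Vin (converting to same units).
G = 7.2 V / 39.86 mV
G = 7200.0 mV / 39.86 mV
G = 180.63

180.63


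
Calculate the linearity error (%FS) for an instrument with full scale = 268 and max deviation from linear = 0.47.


Linearity error = (max deviation / full scale) * 100%.
Linearity = (0.47 / 268) * 100
Linearity = 0.175 %FS

0.175 %FS


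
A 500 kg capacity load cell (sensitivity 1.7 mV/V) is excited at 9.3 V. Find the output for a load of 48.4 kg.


Vout = rated_output * Vex * (load / capacity).
Vout = 1.7 * 9.3 * (48.4 / 500)
Vout = 1.7 * 9.3 * 0.0968
Vout = 1.53 mV

1.53 mV


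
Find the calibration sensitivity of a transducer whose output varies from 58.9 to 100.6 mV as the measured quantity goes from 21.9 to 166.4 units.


Sensitivity = (y2 - y1) / (x2 - x1).
S = (100.6 - 58.9) / (166.4 - 21.9)
S = 41.7 / 144.5
S = 0.2886 mV/unit

0.2886 mV/unit


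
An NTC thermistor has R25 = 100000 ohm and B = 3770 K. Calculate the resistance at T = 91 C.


NTC thermistor equation: Rt = R25 * exp(B * (1/T - 1/T25)).
T in Kelvin: 364.15 K, T25 = 298.15 K
1/T - 1/T25 = 1/364.15 - 1/298.15 = -0.0006079
B * (1/T - 1/T25) = 3770 * -0.0006079 = -2.2918
Rt = 100000 * exp(-2.2918) = 10108.8 ohm

10108.8 ohm
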